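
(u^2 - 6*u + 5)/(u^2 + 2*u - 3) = (u - 5)/(u + 3)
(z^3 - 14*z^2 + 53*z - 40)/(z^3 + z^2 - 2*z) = (z^2 - 13*z + 40)/(z*(z + 2))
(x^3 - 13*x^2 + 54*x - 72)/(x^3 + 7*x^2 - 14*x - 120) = (x^2 - 9*x + 18)/(x^2 + 11*x + 30)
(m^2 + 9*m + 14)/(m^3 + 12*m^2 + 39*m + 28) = (m + 2)/(m^2 + 5*m + 4)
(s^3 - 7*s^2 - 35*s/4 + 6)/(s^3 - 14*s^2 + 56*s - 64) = (s^2 + s - 3/4)/(s^2 - 6*s + 8)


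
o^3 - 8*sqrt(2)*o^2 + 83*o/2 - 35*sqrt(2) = (o - 7*sqrt(2)/2)*(o - 5*sqrt(2)/2)*(o - 2*sqrt(2))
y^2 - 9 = (y - 3)*(y + 3)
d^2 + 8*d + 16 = (d + 4)^2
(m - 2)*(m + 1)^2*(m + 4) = m^4 + 4*m^3 - 3*m^2 - 14*m - 8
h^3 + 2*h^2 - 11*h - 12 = (h - 3)*(h + 1)*(h + 4)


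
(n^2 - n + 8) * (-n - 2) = -n^3 - n^2 - 6*n - 16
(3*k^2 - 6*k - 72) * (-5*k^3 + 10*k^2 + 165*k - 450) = -15*k^5 + 60*k^4 + 795*k^3 - 3060*k^2 - 9180*k + 32400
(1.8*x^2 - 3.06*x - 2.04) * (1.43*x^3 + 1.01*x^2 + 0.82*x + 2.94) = 2.574*x^5 - 2.5578*x^4 - 4.5318*x^3 + 0.7224*x^2 - 10.6692*x - 5.9976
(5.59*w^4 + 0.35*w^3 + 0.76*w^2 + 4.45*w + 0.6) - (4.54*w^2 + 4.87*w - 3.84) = 5.59*w^4 + 0.35*w^3 - 3.78*w^2 - 0.42*w + 4.44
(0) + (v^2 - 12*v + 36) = v^2 - 12*v + 36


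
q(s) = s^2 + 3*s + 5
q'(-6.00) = -9.00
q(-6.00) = 23.00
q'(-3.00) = -3.00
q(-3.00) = 5.00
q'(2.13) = 7.26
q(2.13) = 15.93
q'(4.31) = 11.62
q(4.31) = 36.51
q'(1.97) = 6.94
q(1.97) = 14.79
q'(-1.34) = 0.32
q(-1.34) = 2.78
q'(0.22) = 3.44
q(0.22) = 5.71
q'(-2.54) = -2.08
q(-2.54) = 3.83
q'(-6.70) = -10.40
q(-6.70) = 29.79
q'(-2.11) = -1.22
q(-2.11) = 3.12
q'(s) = 2*s + 3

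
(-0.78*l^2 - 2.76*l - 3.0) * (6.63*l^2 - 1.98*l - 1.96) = -5.1714*l^4 - 16.7544*l^3 - 12.8964*l^2 + 11.3496*l + 5.88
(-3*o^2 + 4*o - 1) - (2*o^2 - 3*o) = -5*o^2 + 7*o - 1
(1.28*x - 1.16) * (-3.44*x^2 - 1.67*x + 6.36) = -4.4032*x^3 + 1.8528*x^2 + 10.078*x - 7.3776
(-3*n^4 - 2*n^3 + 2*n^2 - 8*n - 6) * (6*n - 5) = -18*n^5 + 3*n^4 + 22*n^3 - 58*n^2 + 4*n + 30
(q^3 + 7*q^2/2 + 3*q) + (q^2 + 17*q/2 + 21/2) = q^3 + 9*q^2/2 + 23*q/2 + 21/2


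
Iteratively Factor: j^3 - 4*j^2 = (j)*(j^2 - 4*j) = j*(j - 4)*(j)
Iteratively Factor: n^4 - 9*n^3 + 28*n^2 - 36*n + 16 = (n - 4)*(n^3 - 5*n^2 + 8*n - 4) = (n - 4)*(n - 2)*(n^2 - 3*n + 2) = (n - 4)*(n - 2)*(n - 1)*(n - 2)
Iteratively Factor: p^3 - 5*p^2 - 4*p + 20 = (p - 5)*(p^2 - 4) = (p - 5)*(p - 2)*(p + 2)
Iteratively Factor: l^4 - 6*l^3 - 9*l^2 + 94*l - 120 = (l - 3)*(l^3 - 3*l^2 - 18*l + 40) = (l - 3)*(l + 4)*(l^2 - 7*l + 10) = (l - 5)*(l - 3)*(l + 4)*(l - 2)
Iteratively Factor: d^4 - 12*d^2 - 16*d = (d - 4)*(d^3 + 4*d^2 + 4*d) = (d - 4)*(d + 2)*(d^2 + 2*d) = d*(d - 4)*(d + 2)*(d + 2)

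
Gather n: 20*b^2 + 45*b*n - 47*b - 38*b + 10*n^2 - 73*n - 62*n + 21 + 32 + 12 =20*b^2 - 85*b + 10*n^2 + n*(45*b - 135) + 65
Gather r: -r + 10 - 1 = 9 - r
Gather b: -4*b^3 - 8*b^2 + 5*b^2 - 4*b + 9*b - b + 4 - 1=-4*b^3 - 3*b^2 + 4*b + 3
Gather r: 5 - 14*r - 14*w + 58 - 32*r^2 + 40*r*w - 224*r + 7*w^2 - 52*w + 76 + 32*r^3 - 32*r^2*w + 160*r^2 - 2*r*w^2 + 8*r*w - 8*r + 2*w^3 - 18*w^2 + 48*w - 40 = 32*r^3 + r^2*(128 - 32*w) + r*(-2*w^2 + 48*w - 246) + 2*w^3 - 11*w^2 - 18*w + 99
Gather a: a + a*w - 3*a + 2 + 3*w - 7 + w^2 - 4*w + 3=a*(w - 2) + w^2 - w - 2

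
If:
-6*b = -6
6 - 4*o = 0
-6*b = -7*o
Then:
No Solution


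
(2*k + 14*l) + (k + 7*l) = 3*k + 21*l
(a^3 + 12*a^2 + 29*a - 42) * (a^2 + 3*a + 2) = a^5 + 15*a^4 + 67*a^3 + 69*a^2 - 68*a - 84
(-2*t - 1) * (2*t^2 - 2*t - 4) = -4*t^3 + 2*t^2 + 10*t + 4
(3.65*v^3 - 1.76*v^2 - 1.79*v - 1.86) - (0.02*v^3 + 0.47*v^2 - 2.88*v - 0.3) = 3.63*v^3 - 2.23*v^2 + 1.09*v - 1.56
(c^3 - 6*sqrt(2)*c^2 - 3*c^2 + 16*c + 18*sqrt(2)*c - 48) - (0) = c^3 - 6*sqrt(2)*c^2 - 3*c^2 + 16*c + 18*sqrt(2)*c - 48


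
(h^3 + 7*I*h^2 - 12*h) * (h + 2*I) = h^4 + 9*I*h^3 - 26*h^2 - 24*I*h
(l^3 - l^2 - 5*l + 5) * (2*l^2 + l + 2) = 2*l^5 - l^4 - 9*l^3 + 3*l^2 - 5*l + 10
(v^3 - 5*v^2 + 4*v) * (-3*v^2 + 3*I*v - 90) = -3*v^5 + 15*v^4 + 3*I*v^4 - 102*v^3 - 15*I*v^3 + 450*v^2 + 12*I*v^2 - 360*v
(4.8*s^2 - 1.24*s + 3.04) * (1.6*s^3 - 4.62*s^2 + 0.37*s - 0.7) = 7.68*s^5 - 24.16*s^4 + 12.3688*s^3 - 17.8636*s^2 + 1.9928*s - 2.128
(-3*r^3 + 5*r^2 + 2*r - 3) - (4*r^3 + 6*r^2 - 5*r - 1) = -7*r^3 - r^2 + 7*r - 2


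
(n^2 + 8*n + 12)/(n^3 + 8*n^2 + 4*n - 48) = (n + 2)/(n^2 + 2*n - 8)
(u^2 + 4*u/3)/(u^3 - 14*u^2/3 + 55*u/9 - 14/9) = 3*u*(3*u + 4)/(9*u^3 - 42*u^2 + 55*u - 14)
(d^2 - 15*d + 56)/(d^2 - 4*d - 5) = (-d^2 + 15*d - 56)/(-d^2 + 4*d + 5)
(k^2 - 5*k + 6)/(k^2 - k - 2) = (k - 3)/(k + 1)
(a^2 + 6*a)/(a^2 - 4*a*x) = (a + 6)/(a - 4*x)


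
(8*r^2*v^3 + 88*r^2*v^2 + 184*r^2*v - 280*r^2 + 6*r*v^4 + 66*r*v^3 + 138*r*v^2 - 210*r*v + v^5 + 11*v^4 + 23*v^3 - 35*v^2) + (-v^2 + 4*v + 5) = 8*r^2*v^3 + 88*r^2*v^2 + 184*r^2*v - 280*r^2 + 6*r*v^4 + 66*r*v^3 + 138*r*v^2 - 210*r*v + v^5 + 11*v^4 + 23*v^3 - 36*v^2 + 4*v + 5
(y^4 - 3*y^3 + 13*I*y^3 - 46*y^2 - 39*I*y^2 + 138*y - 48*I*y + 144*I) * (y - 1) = y^5 - 4*y^4 + 13*I*y^4 - 43*y^3 - 52*I*y^3 + 184*y^2 - 9*I*y^2 - 138*y + 192*I*y - 144*I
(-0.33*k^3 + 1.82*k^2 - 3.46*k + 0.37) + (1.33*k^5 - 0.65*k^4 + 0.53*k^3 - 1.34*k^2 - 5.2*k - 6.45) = 1.33*k^5 - 0.65*k^4 + 0.2*k^3 + 0.48*k^2 - 8.66*k - 6.08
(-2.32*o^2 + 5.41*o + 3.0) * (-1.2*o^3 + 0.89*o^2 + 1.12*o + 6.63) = 2.784*o^5 - 8.5568*o^4 - 1.3835*o^3 - 6.6524*o^2 + 39.2283*o + 19.89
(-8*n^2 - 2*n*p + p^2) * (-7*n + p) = 56*n^3 + 6*n^2*p - 9*n*p^2 + p^3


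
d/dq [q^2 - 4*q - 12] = 2*q - 4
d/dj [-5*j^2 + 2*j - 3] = 2 - 10*j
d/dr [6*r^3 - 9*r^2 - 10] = 18*r*(r - 1)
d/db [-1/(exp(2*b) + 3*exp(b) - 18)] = (2*exp(b) + 3)*exp(b)/(exp(2*b) + 3*exp(b) - 18)^2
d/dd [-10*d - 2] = -10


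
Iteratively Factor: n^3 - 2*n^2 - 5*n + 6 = (n + 2)*(n^2 - 4*n + 3) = (n - 1)*(n + 2)*(n - 3)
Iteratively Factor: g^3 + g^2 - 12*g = (g + 4)*(g^2 - 3*g) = (g - 3)*(g + 4)*(g)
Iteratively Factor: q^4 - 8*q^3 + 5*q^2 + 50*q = (q)*(q^3 - 8*q^2 + 5*q + 50) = q*(q - 5)*(q^2 - 3*q - 10) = q*(q - 5)^2*(q + 2)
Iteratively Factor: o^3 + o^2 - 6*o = (o)*(o^2 + o - 6) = o*(o - 2)*(o + 3)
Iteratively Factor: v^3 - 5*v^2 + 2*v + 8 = (v - 4)*(v^2 - v - 2) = (v - 4)*(v - 2)*(v + 1)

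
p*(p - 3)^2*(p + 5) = p^4 - p^3 - 21*p^2 + 45*p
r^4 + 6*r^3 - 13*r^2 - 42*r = r*(r - 3)*(r + 2)*(r + 7)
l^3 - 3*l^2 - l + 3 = (l - 3)*(l - 1)*(l + 1)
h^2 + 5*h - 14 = (h - 2)*(h + 7)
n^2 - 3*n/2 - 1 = (n - 2)*(n + 1/2)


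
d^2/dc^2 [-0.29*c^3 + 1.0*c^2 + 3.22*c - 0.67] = 2.0 - 1.74*c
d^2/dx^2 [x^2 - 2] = 2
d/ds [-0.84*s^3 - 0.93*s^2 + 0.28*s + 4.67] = -2.52*s^2 - 1.86*s + 0.28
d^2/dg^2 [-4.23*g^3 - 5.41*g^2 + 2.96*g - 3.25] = -25.38*g - 10.82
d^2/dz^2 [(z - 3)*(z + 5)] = 2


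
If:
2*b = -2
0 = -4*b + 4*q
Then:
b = -1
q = -1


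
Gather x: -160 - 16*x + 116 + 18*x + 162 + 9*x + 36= 11*x + 154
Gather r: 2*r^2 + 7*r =2*r^2 + 7*r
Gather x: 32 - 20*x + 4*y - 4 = -20*x + 4*y + 28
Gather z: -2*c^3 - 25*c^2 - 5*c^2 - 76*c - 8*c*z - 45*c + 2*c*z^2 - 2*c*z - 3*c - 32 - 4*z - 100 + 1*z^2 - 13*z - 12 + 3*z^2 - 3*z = -2*c^3 - 30*c^2 - 124*c + z^2*(2*c + 4) + z*(-10*c - 20) - 144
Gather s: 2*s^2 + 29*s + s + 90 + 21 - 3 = 2*s^2 + 30*s + 108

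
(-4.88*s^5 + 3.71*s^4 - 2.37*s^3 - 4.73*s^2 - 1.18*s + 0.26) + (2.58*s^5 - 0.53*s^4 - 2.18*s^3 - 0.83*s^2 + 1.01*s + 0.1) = -2.3*s^5 + 3.18*s^4 - 4.55*s^3 - 5.56*s^2 - 0.17*s + 0.36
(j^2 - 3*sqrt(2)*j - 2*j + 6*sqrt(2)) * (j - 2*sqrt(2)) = j^3 - 5*sqrt(2)*j^2 - 2*j^2 + 12*j + 10*sqrt(2)*j - 24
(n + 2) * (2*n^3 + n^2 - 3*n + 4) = 2*n^4 + 5*n^3 - n^2 - 2*n + 8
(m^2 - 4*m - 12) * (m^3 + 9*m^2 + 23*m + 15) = m^5 + 5*m^4 - 25*m^3 - 185*m^2 - 336*m - 180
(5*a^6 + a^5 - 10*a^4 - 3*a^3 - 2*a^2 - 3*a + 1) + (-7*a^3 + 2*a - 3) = 5*a^6 + a^5 - 10*a^4 - 10*a^3 - 2*a^2 - a - 2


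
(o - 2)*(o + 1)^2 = o^3 - 3*o - 2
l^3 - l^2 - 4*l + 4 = (l - 2)*(l - 1)*(l + 2)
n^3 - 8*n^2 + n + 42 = (n - 7)*(n - 3)*(n + 2)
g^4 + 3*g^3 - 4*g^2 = g^2*(g - 1)*(g + 4)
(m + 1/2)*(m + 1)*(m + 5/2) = m^3 + 4*m^2 + 17*m/4 + 5/4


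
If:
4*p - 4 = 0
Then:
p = 1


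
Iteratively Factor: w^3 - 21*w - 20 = (w + 1)*(w^2 - w - 20) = (w + 1)*(w + 4)*(w - 5)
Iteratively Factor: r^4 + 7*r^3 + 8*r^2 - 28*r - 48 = (r + 2)*(r^3 + 5*r^2 - 2*r - 24) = (r - 2)*(r + 2)*(r^2 + 7*r + 12) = (r - 2)*(r + 2)*(r + 4)*(r + 3)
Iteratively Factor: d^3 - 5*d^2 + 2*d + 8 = (d - 4)*(d^2 - d - 2) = (d - 4)*(d + 1)*(d - 2)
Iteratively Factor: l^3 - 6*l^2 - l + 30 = (l - 5)*(l^2 - l - 6) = (l - 5)*(l - 3)*(l + 2)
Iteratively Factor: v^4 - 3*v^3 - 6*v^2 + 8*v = (v - 4)*(v^3 + v^2 - 2*v) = (v - 4)*(v + 2)*(v^2 - v) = (v - 4)*(v - 1)*(v + 2)*(v)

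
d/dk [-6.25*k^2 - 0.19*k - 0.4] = -12.5*k - 0.19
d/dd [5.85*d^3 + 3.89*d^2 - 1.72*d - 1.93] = 17.55*d^2 + 7.78*d - 1.72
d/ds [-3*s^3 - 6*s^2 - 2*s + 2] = -9*s^2 - 12*s - 2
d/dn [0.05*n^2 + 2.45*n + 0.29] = 0.1*n + 2.45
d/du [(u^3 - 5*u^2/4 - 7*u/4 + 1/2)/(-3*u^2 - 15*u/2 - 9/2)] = (-8*u^2 - 24*u + 31)/(6*(4*u^2 + 12*u + 9))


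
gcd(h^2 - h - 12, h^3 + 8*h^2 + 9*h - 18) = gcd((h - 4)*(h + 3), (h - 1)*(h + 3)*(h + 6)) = h + 3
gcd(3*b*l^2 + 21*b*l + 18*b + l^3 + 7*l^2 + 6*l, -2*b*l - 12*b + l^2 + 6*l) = l + 6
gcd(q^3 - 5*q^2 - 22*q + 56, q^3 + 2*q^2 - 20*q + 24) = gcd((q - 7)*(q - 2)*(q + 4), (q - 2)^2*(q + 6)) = q - 2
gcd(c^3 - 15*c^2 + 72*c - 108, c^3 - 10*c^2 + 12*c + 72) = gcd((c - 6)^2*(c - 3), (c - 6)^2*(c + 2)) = c^2 - 12*c + 36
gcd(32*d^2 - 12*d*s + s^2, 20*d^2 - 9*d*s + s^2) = -4*d + s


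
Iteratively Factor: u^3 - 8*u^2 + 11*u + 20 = (u - 4)*(u^2 - 4*u - 5) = (u - 5)*(u - 4)*(u + 1)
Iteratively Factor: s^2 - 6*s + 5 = (s - 1)*(s - 5)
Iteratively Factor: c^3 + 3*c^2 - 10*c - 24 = (c + 4)*(c^2 - c - 6) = (c - 3)*(c + 4)*(c + 2)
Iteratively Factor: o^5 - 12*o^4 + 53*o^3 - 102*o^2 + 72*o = (o - 4)*(o^4 - 8*o^3 + 21*o^2 - 18*o) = o*(o - 4)*(o^3 - 8*o^2 + 21*o - 18) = o*(o - 4)*(o - 3)*(o^2 - 5*o + 6) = o*(o - 4)*(o - 3)^2*(o - 2)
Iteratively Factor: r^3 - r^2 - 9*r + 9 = (r + 3)*(r^2 - 4*r + 3) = (r - 3)*(r + 3)*(r - 1)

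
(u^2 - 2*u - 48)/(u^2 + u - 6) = (u^2 - 2*u - 48)/(u^2 + u - 6)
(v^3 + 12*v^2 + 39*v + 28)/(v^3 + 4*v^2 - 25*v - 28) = (v + 4)/(v - 4)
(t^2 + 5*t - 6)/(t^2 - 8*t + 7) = (t + 6)/(t - 7)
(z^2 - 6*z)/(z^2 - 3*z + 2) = z*(z - 6)/(z^2 - 3*z + 2)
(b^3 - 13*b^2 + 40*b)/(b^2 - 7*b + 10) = b*(b - 8)/(b - 2)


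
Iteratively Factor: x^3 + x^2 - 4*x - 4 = (x + 1)*(x^2 - 4) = (x - 2)*(x + 1)*(x + 2)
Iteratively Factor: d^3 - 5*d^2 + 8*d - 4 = (d - 2)*(d^2 - 3*d + 2) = (d - 2)*(d - 1)*(d - 2)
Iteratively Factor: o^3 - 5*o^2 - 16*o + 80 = (o + 4)*(o^2 - 9*o + 20) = (o - 4)*(o + 4)*(o - 5)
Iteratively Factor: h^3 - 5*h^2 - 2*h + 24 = (h + 2)*(h^2 - 7*h + 12) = (h - 4)*(h + 2)*(h - 3)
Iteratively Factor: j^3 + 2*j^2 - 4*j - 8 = (j + 2)*(j^2 - 4) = (j + 2)^2*(j - 2)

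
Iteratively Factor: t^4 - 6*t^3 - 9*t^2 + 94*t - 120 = (t + 4)*(t^3 - 10*t^2 + 31*t - 30) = (t - 2)*(t + 4)*(t^2 - 8*t + 15) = (t - 3)*(t - 2)*(t + 4)*(t - 5)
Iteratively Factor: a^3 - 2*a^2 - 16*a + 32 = (a - 2)*(a^2 - 16) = (a - 2)*(a + 4)*(a - 4)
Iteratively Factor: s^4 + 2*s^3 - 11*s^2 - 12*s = (s + 4)*(s^3 - 2*s^2 - 3*s) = s*(s + 4)*(s^2 - 2*s - 3) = s*(s - 3)*(s + 4)*(s + 1)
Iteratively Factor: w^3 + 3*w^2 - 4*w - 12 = (w + 2)*(w^2 + w - 6) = (w + 2)*(w + 3)*(w - 2)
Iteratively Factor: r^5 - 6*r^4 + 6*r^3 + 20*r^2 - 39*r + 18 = (r - 1)*(r^4 - 5*r^3 + r^2 + 21*r - 18) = (r - 3)*(r - 1)*(r^3 - 2*r^2 - 5*r + 6) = (r - 3)*(r - 1)*(r + 2)*(r^2 - 4*r + 3) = (r - 3)*(r - 1)^2*(r + 2)*(r - 3)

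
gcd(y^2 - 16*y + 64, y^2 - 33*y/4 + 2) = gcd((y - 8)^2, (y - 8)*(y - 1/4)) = y - 8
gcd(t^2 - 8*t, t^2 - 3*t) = t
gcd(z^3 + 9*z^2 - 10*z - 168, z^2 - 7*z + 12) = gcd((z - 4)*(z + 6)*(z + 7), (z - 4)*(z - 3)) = z - 4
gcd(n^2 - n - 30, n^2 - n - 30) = n^2 - n - 30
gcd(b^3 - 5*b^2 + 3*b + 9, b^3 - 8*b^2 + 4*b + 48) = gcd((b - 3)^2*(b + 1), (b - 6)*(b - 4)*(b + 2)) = 1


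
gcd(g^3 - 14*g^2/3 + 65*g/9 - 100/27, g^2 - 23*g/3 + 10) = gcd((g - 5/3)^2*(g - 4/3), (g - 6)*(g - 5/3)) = g - 5/3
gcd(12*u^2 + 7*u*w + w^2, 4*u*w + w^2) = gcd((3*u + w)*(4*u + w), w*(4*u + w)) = 4*u + w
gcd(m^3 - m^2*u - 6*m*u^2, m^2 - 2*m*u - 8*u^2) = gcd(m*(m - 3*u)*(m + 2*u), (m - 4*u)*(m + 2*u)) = m + 2*u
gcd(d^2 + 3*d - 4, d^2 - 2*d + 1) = d - 1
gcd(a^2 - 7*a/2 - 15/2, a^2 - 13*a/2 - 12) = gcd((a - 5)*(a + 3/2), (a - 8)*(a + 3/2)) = a + 3/2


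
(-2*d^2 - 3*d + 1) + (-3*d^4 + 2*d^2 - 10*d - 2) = -3*d^4 - 13*d - 1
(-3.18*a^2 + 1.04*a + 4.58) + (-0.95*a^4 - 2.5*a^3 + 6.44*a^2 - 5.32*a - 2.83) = -0.95*a^4 - 2.5*a^3 + 3.26*a^2 - 4.28*a + 1.75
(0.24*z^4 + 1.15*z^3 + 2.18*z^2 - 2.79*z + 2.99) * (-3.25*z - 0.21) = -0.78*z^5 - 3.7879*z^4 - 7.3265*z^3 + 8.6097*z^2 - 9.1316*z - 0.6279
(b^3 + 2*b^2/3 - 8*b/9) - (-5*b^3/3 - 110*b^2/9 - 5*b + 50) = 8*b^3/3 + 116*b^2/9 + 37*b/9 - 50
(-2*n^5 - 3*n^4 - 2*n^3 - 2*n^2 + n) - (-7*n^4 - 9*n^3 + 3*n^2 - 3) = -2*n^5 + 4*n^4 + 7*n^3 - 5*n^2 + n + 3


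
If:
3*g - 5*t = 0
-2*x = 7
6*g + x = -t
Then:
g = 35/66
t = 7/22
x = -7/2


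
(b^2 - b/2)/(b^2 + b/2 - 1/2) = b/(b + 1)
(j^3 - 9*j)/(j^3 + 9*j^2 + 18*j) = (j - 3)/(j + 6)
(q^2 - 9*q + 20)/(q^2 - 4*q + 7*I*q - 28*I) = (q - 5)/(q + 7*I)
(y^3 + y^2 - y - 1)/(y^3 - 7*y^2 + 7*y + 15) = (y^2 - 1)/(y^2 - 8*y + 15)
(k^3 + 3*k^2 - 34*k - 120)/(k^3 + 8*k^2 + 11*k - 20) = (k - 6)/(k - 1)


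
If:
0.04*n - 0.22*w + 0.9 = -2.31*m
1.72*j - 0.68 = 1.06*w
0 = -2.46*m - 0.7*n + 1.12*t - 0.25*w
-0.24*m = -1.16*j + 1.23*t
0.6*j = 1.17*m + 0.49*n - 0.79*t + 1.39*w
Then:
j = 0.40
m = -0.43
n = 2.24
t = 0.46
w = 0.00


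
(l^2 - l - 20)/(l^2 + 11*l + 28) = (l - 5)/(l + 7)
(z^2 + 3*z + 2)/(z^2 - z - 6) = (z + 1)/(z - 3)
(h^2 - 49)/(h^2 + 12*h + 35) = (h - 7)/(h + 5)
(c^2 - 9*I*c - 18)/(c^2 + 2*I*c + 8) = (c^2 - 9*I*c - 18)/(c^2 + 2*I*c + 8)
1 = 1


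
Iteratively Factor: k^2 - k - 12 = (k - 4)*(k + 3)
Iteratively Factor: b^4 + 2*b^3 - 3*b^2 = (b + 3)*(b^3 - b^2) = b*(b + 3)*(b^2 - b) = b^2*(b + 3)*(b - 1)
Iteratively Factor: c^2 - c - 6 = (c - 3)*(c + 2)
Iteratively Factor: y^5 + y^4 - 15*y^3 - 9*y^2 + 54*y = (y)*(y^4 + y^3 - 15*y^2 - 9*y + 54) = y*(y - 3)*(y^3 + 4*y^2 - 3*y - 18) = y*(y - 3)*(y + 3)*(y^2 + y - 6) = y*(y - 3)*(y - 2)*(y + 3)*(y + 3)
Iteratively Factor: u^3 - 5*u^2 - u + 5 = (u + 1)*(u^2 - 6*u + 5) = (u - 1)*(u + 1)*(u - 5)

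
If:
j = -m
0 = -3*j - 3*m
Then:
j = -m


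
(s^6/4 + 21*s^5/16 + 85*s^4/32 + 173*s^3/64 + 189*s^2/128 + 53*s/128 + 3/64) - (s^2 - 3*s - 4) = s^6/4 + 21*s^5/16 + 85*s^4/32 + 173*s^3/64 + 61*s^2/128 + 437*s/128 + 259/64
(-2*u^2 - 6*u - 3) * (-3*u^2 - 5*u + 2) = 6*u^4 + 28*u^3 + 35*u^2 + 3*u - 6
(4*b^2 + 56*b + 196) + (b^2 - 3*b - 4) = 5*b^2 + 53*b + 192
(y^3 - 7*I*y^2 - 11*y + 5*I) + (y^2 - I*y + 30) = y^3 + y^2 - 7*I*y^2 - 11*y - I*y + 30 + 5*I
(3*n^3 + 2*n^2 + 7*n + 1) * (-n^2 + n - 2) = -3*n^5 + n^4 - 11*n^3 + 2*n^2 - 13*n - 2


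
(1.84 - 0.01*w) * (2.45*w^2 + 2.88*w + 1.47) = -0.0245*w^3 + 4.4792*w^2 + 5.2845*w + 2.7048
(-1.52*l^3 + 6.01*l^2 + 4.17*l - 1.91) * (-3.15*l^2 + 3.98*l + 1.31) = 4.788*l^5 - 24.9811*l^4 + 8.7931*l^3 + 30.4862*l^2 - 2.1391*l - 2.5021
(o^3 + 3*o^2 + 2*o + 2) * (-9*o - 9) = -9*o^4 - 36*o^3 - 45*o^2 - 36*o - 18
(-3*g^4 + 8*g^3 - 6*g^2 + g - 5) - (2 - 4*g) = -3*g^4 + 8*g^3 - 6*g^2 + 5*g - 7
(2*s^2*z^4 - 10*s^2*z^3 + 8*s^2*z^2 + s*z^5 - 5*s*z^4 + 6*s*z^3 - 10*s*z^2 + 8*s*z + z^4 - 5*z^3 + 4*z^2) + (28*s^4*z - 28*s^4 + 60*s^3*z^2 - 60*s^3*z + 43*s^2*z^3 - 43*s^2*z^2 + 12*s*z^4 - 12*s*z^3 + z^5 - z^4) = 28*s^4*z - 28*s^4 + 60*s^3*z^2 - 60*s^3*z + 2*s^2*z^4 + 33*s^2*z^3 - 35*s^2*z^2 + s*z^5 + 7*s*z^4 - 6*s*z^3 - 10*s*z^2 + 8*s*z + z^5 - 5*z^3 + 4*z^2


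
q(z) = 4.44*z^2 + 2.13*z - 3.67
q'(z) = 8.88*z + 2.13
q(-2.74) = 23.83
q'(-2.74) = -22.20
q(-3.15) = 33.68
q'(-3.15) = -25.84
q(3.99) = 75.51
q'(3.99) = 37.56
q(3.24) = 49.84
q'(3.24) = 30.90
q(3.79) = 68.18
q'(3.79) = 35.79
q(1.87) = 15.84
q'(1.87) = 18.74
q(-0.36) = -3.86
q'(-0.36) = -1.07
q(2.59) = 31.63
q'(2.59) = 25.13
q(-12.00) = 610.13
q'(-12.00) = -104.43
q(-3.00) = 29.90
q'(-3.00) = -24.51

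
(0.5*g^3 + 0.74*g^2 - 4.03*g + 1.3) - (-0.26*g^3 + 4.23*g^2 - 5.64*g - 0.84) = 0.76*g^3 - 3.49*g^2 + 1.61*g + 2.14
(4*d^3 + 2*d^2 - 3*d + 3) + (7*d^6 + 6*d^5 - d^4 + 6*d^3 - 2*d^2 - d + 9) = 7*d^6 + 6*d^5 - d^4 + 10*d^3 - 4*d + 12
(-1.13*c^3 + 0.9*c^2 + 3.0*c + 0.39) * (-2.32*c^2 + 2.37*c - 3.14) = 2.6216*c^5 - 4.7661*c^4 - 1.2788*c^3 + 3.3792*c^2 - 8.4957*c - 1.2246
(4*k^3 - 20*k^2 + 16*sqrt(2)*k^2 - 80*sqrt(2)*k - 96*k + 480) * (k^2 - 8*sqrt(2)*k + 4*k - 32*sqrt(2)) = 4*k^5 - 16*sqrt(2)*k^4 - 4*k^4 - 432*k^3 + 16*sqrt(2)*k^3 + 352*k^2 + 1088*sqrt(2)*k^2 - 768*sqrt(2)*k + 7040*k - 15360*sqrt(2)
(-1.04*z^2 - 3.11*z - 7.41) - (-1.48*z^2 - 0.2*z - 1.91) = 0.44*z^2 - 2.91*z - 5.5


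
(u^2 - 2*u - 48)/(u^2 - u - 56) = (u + 6)/(u + 7)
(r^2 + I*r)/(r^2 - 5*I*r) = (r + I)/(r - 5*I)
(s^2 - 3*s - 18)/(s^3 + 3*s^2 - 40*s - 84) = (s + 3)/(s^2 + 9*s + 14)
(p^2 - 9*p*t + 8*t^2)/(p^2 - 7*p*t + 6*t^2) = (p - 8*t)/(p - 6*t)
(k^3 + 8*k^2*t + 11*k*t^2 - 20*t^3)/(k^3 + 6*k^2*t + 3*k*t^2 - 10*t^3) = (k + 4*t)/(k + 2*t)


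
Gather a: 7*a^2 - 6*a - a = 7*a^2 - 7*a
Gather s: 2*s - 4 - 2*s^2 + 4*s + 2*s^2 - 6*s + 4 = 0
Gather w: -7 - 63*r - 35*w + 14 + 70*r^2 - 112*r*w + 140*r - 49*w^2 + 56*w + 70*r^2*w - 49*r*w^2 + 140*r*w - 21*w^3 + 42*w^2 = 70*r^2 + 77*r - 21*w^3 + w^2*(-49*r - 7) + w*(70*r^2 + 28*r + 21) + 7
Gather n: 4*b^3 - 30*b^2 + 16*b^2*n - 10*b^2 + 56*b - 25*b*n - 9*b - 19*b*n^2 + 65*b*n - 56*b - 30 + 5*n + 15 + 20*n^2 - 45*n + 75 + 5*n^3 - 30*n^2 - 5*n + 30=4*b^3 - 40*b^2 - 9*b + 5*n^3 + n^2*(-19*b - 10) + n*(16*b^2 + 40*b - 45) + 90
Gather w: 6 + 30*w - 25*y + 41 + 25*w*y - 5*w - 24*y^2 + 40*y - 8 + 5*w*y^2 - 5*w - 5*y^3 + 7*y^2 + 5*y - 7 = w*(5*y^2 + 25*y + 20) - 5*y^3 - 17*y^2 + 20*y + 32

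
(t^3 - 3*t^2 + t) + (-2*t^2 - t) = t^3 - 5*t^2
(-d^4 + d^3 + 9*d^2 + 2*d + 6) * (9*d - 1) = -9*d^5 + 10*d^4 + 80*d^3 + 9*d^2 + 52*d - 6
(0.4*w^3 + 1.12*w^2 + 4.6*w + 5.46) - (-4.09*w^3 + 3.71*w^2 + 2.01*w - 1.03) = 4.49*w^3 - 2.59*w^2 + 2.59*w + 6.49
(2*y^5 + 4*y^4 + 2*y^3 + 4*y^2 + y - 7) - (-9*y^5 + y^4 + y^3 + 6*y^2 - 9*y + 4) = 11*y^5 + 3*y^4 + y^3 - 2*y^2 + 10*y - 11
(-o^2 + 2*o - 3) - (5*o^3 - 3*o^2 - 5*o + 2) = -5*o^3 + 2*o^2 + 7*o - 5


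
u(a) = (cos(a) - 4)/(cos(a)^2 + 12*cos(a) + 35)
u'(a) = (2*sin(a)*cos(a) + 12*sin(a))*(cos(a) - 4)/(cos(a)^2 + 12*cos(a) + 35)^2 - sin(a)/(cos(a)^2 + 12*cos(a) + 35) = (cos(a)^2 - 8*cos(a) - 83)*sin(a)/(cos(a)^2 + 12*cos(a) + 35)^2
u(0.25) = -0.06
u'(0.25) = -0.01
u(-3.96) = -0.17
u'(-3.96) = -0.08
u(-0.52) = -0.07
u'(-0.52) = 0.02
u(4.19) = -0.15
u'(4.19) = 0.08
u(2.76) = -0.20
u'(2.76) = -0.05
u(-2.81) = -0.20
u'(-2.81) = 0.04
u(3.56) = -0.20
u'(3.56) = 0.05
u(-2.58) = -0.19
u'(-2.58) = 0.06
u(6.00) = -0.06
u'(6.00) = 0.01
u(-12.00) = -0.07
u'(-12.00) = -0.02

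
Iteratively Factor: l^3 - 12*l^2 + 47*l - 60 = (l - 5)*(l^2 - 7*l + 12) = (l - 5)*(l - 3)*(l - 4)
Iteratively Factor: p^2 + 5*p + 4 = (p + 4)*(p + 1)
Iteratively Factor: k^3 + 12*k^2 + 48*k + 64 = (k + 4)*(k^2 + 8*k + 16) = (k + 4)^2*(k + 4)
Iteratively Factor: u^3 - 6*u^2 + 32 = (u + 2)*(u^2 - 8*u + 16) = (u - 4)*(u + 2)*(u - 4)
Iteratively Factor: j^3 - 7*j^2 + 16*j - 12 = (j - 2)*(j^2 - 5*j + 6) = (j - 2)^2*(j - 3)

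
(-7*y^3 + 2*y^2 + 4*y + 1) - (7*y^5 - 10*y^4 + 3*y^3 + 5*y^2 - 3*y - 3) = -7*y^5 + 10*y^4 - 10*y^3 - 3*y^2 + 7*y + 4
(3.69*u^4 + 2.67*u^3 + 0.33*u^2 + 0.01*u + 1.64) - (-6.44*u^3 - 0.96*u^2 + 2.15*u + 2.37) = 3.69*u^4 + 9.11*u^3 + 1.29*u^2 - 2.14*u - 0.73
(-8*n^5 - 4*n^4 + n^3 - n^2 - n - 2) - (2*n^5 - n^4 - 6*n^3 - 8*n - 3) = -10*n^5 - 3*n^4 + 7*n^3 - n^2 + 7*n + 1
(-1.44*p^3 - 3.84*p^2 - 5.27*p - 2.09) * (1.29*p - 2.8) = -1.8576*p^4 - 0.9216*p^3 + 3.9537*p^2 + 12.0599*p + 5.852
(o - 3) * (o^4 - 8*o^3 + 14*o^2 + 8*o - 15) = o^5 - 11*o^4 + 38*o^3 - 34*o^2 - 39*o + 45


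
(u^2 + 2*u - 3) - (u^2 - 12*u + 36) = 14*u - 39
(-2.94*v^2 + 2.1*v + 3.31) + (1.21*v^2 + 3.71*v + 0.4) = -1.73*v^2 + 5.81*v + 3.71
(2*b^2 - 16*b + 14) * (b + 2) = 2*b^3 - 12*b^2 - 18*b + 28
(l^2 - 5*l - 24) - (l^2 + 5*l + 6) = -10*l - 30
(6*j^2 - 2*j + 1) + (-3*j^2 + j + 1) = 3*j^2 - j + 2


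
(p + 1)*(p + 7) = p^2 + 8*p + 7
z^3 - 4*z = z*(z - 2)*(z + 2)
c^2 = c^2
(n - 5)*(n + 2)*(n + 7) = n^3 + 4*n^2 - 31*n - 70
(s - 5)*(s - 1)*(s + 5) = s^3 - s^2 - 25*s + 25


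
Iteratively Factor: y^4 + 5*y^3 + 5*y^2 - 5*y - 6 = (y + 3)*(y^3 + 2*y^2 - y - 2) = (y - 1)*(y + 3)*(y^2 + 3*y + 2) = (y - 1)*(y + 2)*(y + 3)*(y + 1)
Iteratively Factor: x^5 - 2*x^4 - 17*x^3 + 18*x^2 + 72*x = (x)*(x^4 - 2*x^3 - 17*x^2 + 18*x + 72) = x*(x - 3)*(x^3 + x^2 - 14*x - 24) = x*(x - 3)*(x + 2)*(x^2 - x - 12) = x*(x - 4)*(x - 3)*(x + 2)*(x + 3)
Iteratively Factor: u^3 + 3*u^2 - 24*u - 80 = (u + 4)*(u^2 - u - 20) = (u - 5)*(u + 4)*(u + 4)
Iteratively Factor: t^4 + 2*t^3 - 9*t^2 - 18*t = (t + 2)*(t^3 - 9*t) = (t - 3)*(t + 2)*(t^2 + 3*t) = t*(t - 3)*(t + 2)*(t + 3)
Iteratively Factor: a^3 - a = (a - 1)*(a^2 + a) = (a - 1)*(a + 1)*(a)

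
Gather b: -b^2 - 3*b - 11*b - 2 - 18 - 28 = -b^2 - 14*b - 48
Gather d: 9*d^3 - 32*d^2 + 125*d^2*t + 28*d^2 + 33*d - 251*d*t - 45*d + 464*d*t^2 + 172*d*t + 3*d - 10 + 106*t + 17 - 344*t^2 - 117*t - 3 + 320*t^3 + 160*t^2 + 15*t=9*d^3 + d^2*(125*t - 4) + d*(464*t^2 - 79*t - 9) + 320*t^3 - 184*t^2 + 4*t + 4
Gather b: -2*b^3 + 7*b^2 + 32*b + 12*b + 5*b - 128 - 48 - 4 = -2*b^3 + 7*b^2 + 49*b - 180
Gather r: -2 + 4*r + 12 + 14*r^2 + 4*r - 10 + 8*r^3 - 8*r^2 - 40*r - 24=8*r^3 + 6*r^2 - 32*r - 24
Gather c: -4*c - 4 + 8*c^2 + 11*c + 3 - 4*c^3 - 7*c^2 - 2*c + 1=-4*c^3 + c^2 + 5*c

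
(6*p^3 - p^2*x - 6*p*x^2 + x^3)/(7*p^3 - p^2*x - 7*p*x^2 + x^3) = (-6*p + x)/(-7*p + x)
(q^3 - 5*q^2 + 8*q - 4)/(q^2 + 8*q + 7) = (q^3 - 5*q^2 + 8*q - 4)/(q^2 + 8*q + 7)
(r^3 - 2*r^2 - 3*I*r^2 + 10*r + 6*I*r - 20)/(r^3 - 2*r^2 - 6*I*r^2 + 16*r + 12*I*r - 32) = (r - 5*I)/(r - 8*I)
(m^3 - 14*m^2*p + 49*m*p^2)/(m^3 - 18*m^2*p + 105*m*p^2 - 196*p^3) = m/(m - 4*p)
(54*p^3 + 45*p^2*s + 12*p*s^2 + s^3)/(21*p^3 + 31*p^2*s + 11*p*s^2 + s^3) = (18*p^2 + 9*p*s + s^2)/(7*p^2 + 8*p*s + s^2)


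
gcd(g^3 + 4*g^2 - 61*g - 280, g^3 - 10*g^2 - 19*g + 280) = g^2 - 3*g - 40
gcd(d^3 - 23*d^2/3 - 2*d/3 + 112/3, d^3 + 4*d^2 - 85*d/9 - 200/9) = d - 8/3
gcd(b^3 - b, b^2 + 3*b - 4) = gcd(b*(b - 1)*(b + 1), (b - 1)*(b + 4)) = b - 1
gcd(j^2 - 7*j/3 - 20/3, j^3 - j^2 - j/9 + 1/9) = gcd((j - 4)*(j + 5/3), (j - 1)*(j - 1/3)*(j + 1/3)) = 1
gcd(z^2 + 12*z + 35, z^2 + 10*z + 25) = z + 5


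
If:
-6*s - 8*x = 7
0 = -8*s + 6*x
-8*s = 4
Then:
No Solution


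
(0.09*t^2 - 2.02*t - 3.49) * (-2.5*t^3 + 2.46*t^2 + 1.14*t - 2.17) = -0.225*t^5 + 5.2714*t^4 + 3.8584*t^3 - 11.0835*t^2 + 0.4048*t + 7.5733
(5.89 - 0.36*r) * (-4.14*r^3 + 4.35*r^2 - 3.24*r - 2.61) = 1.4904*r^4 - 25.9506*r^3 + 26.7879*r^2 - 18.144*r - 15.3729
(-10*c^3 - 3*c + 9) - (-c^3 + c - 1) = -9*c^3 - 4*c + 10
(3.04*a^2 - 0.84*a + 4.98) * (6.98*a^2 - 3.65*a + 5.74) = 21.2192*a^4 - 16.9592*a^3 + 55.276*a^2 - 22.9986*a + 28.5852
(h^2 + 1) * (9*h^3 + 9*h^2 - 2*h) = 9*h^5 + 9*h^4 + 7*h^3 + 9*h^2 - 2*h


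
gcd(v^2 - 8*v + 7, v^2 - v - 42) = v - 7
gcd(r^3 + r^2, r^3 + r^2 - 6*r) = r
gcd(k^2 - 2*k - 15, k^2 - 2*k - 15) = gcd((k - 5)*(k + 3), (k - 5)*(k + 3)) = k^2 - 2*k - 15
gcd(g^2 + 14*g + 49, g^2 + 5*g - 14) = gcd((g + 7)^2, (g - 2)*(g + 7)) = g + 7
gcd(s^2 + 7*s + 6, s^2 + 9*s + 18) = s + 6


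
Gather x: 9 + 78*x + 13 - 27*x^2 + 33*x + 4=-27*x^2 + 111*x + 26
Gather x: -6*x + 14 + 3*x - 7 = 7 - 3*x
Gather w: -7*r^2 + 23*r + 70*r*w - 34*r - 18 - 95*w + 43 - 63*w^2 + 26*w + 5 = -7*r^2 - 11*r - 63*w^2 + w*(70*r - 69) + 30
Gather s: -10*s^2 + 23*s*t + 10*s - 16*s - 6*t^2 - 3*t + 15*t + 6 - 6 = -10*s^2 + s*(23*t - 6) - 6*t^2 + 12*t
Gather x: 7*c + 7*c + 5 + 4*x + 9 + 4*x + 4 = 14*c + 8*x + 18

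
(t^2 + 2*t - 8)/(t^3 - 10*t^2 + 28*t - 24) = (t + 4)/(t^2 - 8*t + 12)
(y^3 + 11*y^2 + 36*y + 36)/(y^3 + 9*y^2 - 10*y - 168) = (y^2 + 5*y + 6)/(y^2 + 3*y - 28)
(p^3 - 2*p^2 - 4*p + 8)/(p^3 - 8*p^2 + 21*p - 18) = (p^2 - 4)/(p^2 - 6*p + 9)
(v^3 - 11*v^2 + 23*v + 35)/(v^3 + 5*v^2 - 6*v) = (v^3 - 11*v^2 + 23*v + 35)/(v*(v^2 + 5*v - 6))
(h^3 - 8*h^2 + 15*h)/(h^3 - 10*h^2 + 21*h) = (h - 5)/(h - 7)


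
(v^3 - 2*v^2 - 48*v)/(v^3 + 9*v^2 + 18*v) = (v - 8)/(v + 3)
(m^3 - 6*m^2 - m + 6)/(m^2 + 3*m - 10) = (m^3 - 6*m^2 - m + 6)/(m^2 + 3*m - 10)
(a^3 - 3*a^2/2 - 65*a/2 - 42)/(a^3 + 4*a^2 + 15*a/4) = 2*(a^2 - 3*a - 28)/(a*(2*a + 5))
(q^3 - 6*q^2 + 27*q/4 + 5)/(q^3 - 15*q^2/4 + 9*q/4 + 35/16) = 4*(q - 4)/(4*q - 7)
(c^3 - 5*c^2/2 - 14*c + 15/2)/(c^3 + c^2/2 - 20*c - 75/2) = (2*c - 1)/(2*c + 5)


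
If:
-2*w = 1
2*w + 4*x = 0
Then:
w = -1/2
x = 1/4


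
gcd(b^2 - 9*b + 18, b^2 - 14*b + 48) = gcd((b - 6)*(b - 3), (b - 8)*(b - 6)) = b - 6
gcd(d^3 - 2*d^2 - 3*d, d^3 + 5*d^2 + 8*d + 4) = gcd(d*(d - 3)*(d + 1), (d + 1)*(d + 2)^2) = d + 1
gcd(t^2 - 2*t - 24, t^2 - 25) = 1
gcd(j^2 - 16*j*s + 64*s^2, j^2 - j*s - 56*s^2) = -j + 8*s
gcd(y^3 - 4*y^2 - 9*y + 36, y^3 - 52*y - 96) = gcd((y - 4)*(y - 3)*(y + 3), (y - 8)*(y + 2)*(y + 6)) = 1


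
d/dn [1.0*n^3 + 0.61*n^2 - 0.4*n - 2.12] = 3.0*n^2 + 1.22*n - 0.4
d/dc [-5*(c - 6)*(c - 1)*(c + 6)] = -15*c^2 + 10*c + 180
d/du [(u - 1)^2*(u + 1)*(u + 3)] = 4*u^3 + 6*u^2 - 8*u - 2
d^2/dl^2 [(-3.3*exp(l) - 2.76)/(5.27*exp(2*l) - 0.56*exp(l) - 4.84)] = (-91.65057*exp(4*l) - 316.351776*exp(3*l) - 480.598704*exp(2*l) - 273.516288*exp(l) - 69.823776)*exp(l)/(146.363183*exp(6*l) - 46.658472*exp(5*l) - 398.304492*exp(4*l) + 85.527232*exp(3*l) + 365.805264*exp(2*l) - 39.355008*exp(l) - 113.379904)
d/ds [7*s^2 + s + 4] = 14*s + 1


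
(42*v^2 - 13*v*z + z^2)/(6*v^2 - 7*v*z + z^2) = (-7*v + z)/(-v + z)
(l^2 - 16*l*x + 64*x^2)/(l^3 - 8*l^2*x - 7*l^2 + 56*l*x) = (l - 8*x)/(l*(l - 7))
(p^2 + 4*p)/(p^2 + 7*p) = (p + 4)/(p + 7)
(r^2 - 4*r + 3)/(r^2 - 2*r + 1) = (r - 3)/(r - 1)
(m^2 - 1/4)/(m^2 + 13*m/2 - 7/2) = (m + 1/2)/(m + 7)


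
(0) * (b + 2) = 0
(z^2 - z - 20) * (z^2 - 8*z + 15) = z^4 - 9*z^3 + 3*z^2 + 145*z - 300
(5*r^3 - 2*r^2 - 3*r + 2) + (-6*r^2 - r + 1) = 5*r^3 - 8*r^2 - 4*r + 3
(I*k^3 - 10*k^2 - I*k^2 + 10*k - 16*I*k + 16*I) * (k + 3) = I*k^4 - 10*k^3 + 2*I*k^3 - 20*k^2 - 19*I*k^2 + 30*k - 32*I*k + 48*I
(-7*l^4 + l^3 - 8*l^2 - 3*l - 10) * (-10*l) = 70*l^5 - 10*l^4 + 80*l^3 + 30*l^2 + 100*l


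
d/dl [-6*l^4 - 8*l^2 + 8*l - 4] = -24*l^3 - 16*l + 8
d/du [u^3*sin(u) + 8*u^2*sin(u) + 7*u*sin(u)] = u^3*cos(u) + 3*u^2*sin(u) + 8*u^2*cos(u) + 16*u*sin(u) + 7*u*cos(u) + 7*sin(u)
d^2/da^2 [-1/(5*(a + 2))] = -2/(5*(a + 2)^3)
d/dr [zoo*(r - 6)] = zoo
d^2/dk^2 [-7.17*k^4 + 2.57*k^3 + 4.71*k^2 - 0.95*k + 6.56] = -86.04*k^2 + 15.42*k + 9.42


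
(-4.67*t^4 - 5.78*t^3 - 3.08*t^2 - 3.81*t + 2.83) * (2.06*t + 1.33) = -9.6202*t^5 - 18.1179*t^4 - 14.0322*t^3 - 11.945*t^2 + 0.7625*t + 3.7639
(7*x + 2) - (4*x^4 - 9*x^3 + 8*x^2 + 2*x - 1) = -4*x^4 + 9*x^3 - 8*x^2 + 5*x + 3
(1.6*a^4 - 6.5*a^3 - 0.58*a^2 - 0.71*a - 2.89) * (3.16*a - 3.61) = 5.056*a^5 - 26.316*a^4 + 21.6322*a^3 - 0.1498*a^2 - 6.5693*a + 10.4329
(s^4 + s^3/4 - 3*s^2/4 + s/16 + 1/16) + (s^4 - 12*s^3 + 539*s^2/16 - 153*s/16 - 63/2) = 2*s^4 - 47*s^3/4 + 527*s^2/16 - 19*s/2 - 503/16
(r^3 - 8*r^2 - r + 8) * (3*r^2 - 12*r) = 3*r^5 - 36*r^4 + 93*r^3 + 36*r^2 - 96*r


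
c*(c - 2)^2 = c^3 - 4*c^2 + 4*c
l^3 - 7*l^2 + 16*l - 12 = (l - 3)*(l - 2)^2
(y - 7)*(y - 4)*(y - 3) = y^3 - 14*y^2 + 61*y - 84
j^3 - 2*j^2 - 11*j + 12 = (j - 4)*(j - 1)*(j + 3)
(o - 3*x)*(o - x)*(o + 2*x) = o^3 - 2*o^2*x - 5*o*x^2 + 6*x^3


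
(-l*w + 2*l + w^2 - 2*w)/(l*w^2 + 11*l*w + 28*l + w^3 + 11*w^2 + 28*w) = (-l*w + 2*l + w^2 - 2*w)/(l*w^2 + 11*l*w + 28*l + w^3 + 11*w^2 + 28*w)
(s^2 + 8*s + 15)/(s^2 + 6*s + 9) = (s + 5)/(s + 3)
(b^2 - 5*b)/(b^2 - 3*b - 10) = b/(b + 2)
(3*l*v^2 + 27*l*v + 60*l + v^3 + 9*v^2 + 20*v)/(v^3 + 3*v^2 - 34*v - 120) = (3*l + v)/(v - 6)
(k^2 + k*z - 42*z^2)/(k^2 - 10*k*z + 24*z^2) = (-k - 7*z)/(-k + 4*z)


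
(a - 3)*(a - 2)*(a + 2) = a^3 - 3*a^2 - 4*a + 12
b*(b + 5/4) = b^2 + 5*b/4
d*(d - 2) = d^2 - 2*d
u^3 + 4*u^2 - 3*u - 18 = (u - 2)*(u + 3)^2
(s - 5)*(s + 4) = s^2 - s - 20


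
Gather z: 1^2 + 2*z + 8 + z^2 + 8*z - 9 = z^2 + 10*z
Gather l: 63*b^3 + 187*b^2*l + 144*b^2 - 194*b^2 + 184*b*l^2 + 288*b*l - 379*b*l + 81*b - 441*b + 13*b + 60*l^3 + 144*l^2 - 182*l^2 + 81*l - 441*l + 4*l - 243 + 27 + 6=63*b^3 - 50*b^2 - 347*b + 60*l^3 + l^2*(184*b - 38) + l*(187*b^2 - 91*b - 356) - 210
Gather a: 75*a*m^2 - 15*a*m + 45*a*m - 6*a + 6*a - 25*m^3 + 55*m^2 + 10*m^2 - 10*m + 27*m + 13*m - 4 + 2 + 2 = a*(75*m^2 + 30*m) - 25*m^3 + 65*m^2 + 30*m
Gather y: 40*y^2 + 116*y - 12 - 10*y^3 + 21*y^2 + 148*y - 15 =-10*y^3 + 61*y^2 + 264*y - 27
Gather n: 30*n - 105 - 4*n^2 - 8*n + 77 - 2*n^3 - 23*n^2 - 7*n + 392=-2*n^3 - 27*n^2 + 15*n + 364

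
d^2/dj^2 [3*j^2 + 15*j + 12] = 6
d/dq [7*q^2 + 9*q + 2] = 14*q + 9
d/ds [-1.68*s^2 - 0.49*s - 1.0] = -3.36*s - 0.49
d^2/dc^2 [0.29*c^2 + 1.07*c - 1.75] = 0.580000000000000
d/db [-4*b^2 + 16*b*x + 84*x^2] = -8*b + 16*x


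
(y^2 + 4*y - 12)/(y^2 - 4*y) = (y^2 + 4*y - 12)/(y*(y - 4))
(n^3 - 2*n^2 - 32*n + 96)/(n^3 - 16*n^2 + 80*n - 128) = (n + 6)/(n - 8)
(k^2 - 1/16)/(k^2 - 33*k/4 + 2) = (k + 1/4)/(k - 8)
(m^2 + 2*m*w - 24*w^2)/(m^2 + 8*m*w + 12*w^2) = (m - 4*w)/(m + 2*w)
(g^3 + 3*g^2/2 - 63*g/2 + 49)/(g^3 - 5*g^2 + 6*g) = (2*g^2 + 7*g - 49)/(2*g*(g - 3))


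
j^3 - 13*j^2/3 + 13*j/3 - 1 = (j - 3)*(j - 1)*(j - 1/3)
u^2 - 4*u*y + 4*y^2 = (u - 2*y)^2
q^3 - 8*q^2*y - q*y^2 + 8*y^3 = (q - 8*y)*(q - y)*(q + y)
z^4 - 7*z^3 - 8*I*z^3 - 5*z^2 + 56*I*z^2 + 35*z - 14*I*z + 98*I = (z - 7)*(z - 7*I)*(z - 2*I)*(z + I)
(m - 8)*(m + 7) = m^2 - m - 56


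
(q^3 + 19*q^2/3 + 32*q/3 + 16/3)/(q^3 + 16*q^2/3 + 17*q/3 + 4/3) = (3*q + 4)/(3*q + 1)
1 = 1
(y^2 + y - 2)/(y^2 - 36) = (y^2 + y - 2)/(y^2 - 36)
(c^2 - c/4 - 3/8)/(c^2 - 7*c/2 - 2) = (c - 3/4)/(c - 4)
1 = 1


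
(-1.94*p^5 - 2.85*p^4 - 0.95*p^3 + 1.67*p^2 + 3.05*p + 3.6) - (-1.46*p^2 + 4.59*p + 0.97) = -1.94*p^5 - 2.85*p^4 - 0.95*p^3 + 3.13*p^2 - 1.54*p + 2.63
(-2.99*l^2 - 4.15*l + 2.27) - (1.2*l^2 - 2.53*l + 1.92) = -4.19*l^2 - 1.62*l + 0.35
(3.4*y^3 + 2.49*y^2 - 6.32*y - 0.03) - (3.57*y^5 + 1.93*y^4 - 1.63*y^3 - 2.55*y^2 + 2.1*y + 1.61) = -3.57*y^5 - 1.93*y^4 + 5.03*y^3 + 5.04*y^2 - 8.42*y - 1.64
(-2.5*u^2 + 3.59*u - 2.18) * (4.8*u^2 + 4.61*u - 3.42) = -12.0*u^4 + 5.707*u^3 + 14.6359*u^2 - 22.3276*u + 7.4556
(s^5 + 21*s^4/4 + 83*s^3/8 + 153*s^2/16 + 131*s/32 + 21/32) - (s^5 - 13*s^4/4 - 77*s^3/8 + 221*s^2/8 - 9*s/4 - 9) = 17*s^4/2 + 20*s^3 - 289*s^2/16 + 203*s/32 + 309/32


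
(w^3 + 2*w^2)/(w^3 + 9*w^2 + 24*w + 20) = w^2/(w^2 + 7*w + 10)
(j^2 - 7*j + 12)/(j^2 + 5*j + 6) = (j^2 - 7*j + 12)/(j^2 + 5*j + 6)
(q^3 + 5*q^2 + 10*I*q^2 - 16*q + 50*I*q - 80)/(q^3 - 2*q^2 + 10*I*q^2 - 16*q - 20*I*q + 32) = (q + 5)/(q - 2)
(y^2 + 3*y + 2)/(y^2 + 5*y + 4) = (y + 2)/(y + 4)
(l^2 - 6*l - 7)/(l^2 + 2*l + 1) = (l - 7)/(l + 1)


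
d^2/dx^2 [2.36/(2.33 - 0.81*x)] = -3.096792/(0.81*x - 2.33)^3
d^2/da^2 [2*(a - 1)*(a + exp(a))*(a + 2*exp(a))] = 6*a^2*exp(a) + 16*a*exp(2*a) + 18*a*exp(a) + 12*a - 4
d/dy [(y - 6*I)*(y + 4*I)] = 2*y - 2*I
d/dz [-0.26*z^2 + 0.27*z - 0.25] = 0.27 - 0.52*z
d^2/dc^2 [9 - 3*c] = 0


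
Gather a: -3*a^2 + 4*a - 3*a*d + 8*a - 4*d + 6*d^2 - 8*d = -3*a^2 + a*(12 - 3*d) + 6*d^2 - 12*d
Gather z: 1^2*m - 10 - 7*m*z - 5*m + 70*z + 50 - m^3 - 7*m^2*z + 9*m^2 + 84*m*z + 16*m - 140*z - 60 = -m^3 + 9*m^2 + 12*m + z*(-7*m^2 + 77*m - 70) - 20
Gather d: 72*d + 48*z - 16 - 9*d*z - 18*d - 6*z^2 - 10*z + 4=d*(54 - 9*z) - 6*z^2 + 38*z - 12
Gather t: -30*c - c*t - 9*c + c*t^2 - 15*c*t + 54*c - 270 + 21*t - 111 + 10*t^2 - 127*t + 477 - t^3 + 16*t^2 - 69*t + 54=15*c - t^3 + t^2*(c + 26) + t*(-16*c - 175) + 150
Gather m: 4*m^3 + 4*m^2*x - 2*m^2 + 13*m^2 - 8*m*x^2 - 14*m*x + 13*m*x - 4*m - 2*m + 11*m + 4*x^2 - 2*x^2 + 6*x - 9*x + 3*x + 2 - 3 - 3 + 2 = 4*m^3 + m^2*(4*x + 11) + m*(-8*x^2 - x + 5) + 2*x^2 - 2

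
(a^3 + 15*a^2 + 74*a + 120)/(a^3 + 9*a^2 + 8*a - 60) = (a + 4)/(a - 2)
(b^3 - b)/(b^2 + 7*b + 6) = b*(b - 1)/(b + 6)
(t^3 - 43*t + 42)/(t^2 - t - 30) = (t^2 + 6*t - 7)/(t + 5)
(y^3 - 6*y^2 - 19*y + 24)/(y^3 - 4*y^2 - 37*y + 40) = (y + 3)/(y + 5)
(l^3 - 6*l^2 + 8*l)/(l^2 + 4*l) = (l^2 - 6*l + 8)/(l + 4)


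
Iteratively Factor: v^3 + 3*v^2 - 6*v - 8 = (v + 1)*(v^2 + 2*v - 8) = (v - 2)*(v + 1)*(v + 4)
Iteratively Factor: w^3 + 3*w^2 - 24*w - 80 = (w + 4)*(w^2 - w - 20) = (w + 4)^2*(w - 5)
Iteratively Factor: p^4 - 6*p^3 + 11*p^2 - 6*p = (p - 2)*(p^3 - 4*p^2 + 3*p) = (p - 3)*(p - 2)*(p^2 - p) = p*(p - 3)*(p - 2)*(p - 1)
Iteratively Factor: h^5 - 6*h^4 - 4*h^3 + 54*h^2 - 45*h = (h - 1)*(h^4 - 5*h^3 - 9*h^2 + 45*h) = (h - 5)*(h - 1)*(h^3 - 9*h) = (h - 5)*(h - 1)*(h + 3)*(h^2 - 3*h) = (h - 5)*(h - 3)*(h - 1)*(h + 3)*(h)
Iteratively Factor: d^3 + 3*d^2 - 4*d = (d + 4)*(d^2 - d) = d*(d + 4)*(d - 1)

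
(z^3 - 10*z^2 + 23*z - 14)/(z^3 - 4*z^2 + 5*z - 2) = (z - 7)/(z - 1)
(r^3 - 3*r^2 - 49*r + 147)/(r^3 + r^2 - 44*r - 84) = (r^2 + 4*r - 21)/(r^2 + 8*r + 12)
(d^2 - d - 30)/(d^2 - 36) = (d + 5)/(d + 6)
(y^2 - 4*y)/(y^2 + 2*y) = (y - 4)/(y + 2)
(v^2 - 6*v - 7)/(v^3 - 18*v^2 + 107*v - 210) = (v + 1)/(v^2 - 11*v + 30)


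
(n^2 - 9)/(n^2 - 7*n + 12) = (n + 3)/(n - 4)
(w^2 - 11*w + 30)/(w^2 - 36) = (w - 5)/(w + 6)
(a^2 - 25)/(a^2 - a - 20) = (a + 5)/(a + 4)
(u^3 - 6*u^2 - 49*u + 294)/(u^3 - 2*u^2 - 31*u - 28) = (u^2 + u - 42)/(u^2 + 5*u + 4)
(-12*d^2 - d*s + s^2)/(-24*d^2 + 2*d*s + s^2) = (3*d + s)/(6*d + s)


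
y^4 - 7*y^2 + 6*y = y*(y - 2)*(y - 1)*(y + 3)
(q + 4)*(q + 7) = q^2 + 11*q + 28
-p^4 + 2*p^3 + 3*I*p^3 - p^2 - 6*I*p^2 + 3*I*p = p*(p - 3*I)*(I*p - I)^2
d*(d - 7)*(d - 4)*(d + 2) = d^4 - 9*d^3 + 6*d^2 + 56*d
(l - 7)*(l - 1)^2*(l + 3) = l^4 - 6*l^3 - 12*l^2 + 38*l - 21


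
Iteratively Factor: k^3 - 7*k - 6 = (k + 2)*(k^2 - 2*k - 3) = (k + 1)*(k + 2)*(k - 3)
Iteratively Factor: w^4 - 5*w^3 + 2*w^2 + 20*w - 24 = (w - 2)*(w^3 - 3*w^2 - 4*w + 12) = (w - 2)*(w + 2)*(w^2 - 5*w + 6) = (w - 3)*(w - 2)*(w + 2)*(w - 2)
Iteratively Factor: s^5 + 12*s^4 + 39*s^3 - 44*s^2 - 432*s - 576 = (s + 4)*(s^4 + 8*s^3 + 7*s^2 - 72*s - 144) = (s + 3)*(s + 4)*(s^3 + 5*s^2 - 8*s - 48) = (s - 3)*(s + 3)*(s + 4)*(s^2 + 8*s + 16) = (s - 3)*(s + 3)*(s + 4)^2*(s + 4)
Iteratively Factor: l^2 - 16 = (l - 4)*(l + 4)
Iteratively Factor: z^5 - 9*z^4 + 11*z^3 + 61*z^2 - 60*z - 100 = (z - 5)*(z^4 - 4*z^3 - 9*z^2 + 16*z + 20) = (z - 5)^2*(z^3 + z^2 - 4*z - 4) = (z - 5)^2*(z - 2)*(z^2 + 3*z + 2) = (z - 5)^2*(z - 2)*(z + 1)*(z + 2)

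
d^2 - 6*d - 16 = (d - 8)*(d + 2)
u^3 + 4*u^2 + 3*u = u*(u + 1)*(u + 3)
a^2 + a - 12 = (a - 3)*(a + 4)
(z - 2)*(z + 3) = z^2 + z - 6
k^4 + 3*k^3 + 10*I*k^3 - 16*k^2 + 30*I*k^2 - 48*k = k*(k + 3)*(k + 2*I)*(k + 8*I)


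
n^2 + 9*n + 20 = (n + 4)*(n + 5)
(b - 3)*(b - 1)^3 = b^4 - 6*b^3 + 12*b^2 - 10*b + 3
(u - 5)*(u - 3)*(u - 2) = u^3 - 10*u^2 + 31*u - 30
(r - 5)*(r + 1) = r^2 - 4*r - 5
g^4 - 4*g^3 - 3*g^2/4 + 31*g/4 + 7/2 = (g - 7/2)*(g - 2)*(g + 1/2)*(g + 1)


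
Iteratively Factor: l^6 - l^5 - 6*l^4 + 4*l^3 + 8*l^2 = (l - 2)*(l^5 + l^4 - 4*l^3 - 4*l^2) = (l - 2)^2*(l^4 + 3*l^3 + 2*l^2) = (l - 2)^2*(l + 1)*(l^3 + 2*l^2) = l*(l - 2)^2*(l + 1)*(l^2 + 2*l) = l^2*(l - 2)^2*(l + 1)*(l + 2)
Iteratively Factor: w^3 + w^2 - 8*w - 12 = (w + 2)*(w^2 - w - 6) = (w - 3)*(w + 2)*(w + 2)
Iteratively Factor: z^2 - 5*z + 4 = (z - 4)*(z - 1)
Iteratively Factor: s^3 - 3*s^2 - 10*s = (s)*(s^2 - 3*s - 10) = s*(s - 5)*(s + 2)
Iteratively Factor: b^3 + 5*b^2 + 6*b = (b + 3)*(b^2 + 2*b) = (b + 2)*(b + 3)*(b)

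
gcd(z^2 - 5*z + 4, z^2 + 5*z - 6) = z - 1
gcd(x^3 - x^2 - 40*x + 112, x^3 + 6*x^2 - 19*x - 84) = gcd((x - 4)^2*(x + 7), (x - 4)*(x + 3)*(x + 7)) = x^2 + 3*x - 28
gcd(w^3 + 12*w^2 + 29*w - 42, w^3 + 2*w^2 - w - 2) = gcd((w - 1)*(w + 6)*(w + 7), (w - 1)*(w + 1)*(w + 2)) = w - 1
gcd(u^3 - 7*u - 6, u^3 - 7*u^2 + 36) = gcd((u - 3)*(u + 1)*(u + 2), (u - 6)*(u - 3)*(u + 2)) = u^2 - u - 6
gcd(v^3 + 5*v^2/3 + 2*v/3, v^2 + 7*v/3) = v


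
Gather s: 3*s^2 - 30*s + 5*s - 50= 3*s^2 - 25*s - 50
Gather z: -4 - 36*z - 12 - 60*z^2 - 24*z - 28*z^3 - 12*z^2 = -28*z^3 - 72*z^2 - 60*z - 16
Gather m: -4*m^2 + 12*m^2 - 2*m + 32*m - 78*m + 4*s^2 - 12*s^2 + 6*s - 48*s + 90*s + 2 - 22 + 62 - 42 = 8*m^2 - 48*m - 8*s^2 + 48*s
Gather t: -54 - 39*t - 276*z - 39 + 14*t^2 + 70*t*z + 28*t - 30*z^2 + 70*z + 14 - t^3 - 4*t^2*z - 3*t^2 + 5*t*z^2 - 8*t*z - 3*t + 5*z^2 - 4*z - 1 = -t^3 + t^2*(11 - 4*z) + t*(5*z^2 + 62*z - 14) - 25*z^2 - 210*z - 80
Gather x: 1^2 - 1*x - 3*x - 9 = -4*x - 8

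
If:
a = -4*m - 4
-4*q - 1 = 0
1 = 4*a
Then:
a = 1/4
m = -17/16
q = -1/4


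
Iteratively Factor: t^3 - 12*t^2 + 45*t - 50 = (t - 2)*(t^2 - 10*t + 25) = (t - 5)*(t - 2)*(t - 5)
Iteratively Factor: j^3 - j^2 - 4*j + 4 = (j + 2)*(j^2 - 3*j + 2) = (j - 2)*(j + 2)*(j - 1)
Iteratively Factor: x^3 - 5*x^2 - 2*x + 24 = (x - 4)*(x^2 - x - 6) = (x - 4)*(x - 3)*(x + 2)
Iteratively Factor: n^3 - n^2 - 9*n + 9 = (n + 3)*(n^2 - 4*n + 3) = (n - 3)*(n + 3)*(n - 1)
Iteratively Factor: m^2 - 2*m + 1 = (m - 1)*(m - 1)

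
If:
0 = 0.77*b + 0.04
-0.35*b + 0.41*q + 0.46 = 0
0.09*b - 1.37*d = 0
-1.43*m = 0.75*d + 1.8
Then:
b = -0.05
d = -0.00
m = -1.26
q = -1.17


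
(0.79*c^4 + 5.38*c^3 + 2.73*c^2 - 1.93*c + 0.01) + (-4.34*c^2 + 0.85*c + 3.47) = 0.79*c^4 + 5.38*c^3 - 1.61*c^2 - 1.08*c + 3.48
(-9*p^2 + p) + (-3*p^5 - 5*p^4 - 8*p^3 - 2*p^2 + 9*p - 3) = -3*p^5 - 5*p^4 - 8*p^3 - 11*p^2 + 10*p - 3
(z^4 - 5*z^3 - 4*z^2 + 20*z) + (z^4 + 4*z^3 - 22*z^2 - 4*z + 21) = 2*z^4 - z^3 - 26*z^2 + 16*z + 21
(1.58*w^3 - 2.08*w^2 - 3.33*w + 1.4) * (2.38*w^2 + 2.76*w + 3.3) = 3.7604*w^5 - 0.5896*w^4 - 8.4522*w^3 - 12.7228*w^2 - 7.125*w + 4.62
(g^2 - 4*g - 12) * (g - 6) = g^3 - 10*g^2 + 12*g + 72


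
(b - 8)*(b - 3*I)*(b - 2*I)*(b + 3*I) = b^4 - 8*b^3 - 2*I*b^3 + 9*b^2 + 16*I*b^2 - 72*b - 18*I*b + 144*I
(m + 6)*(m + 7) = m^2 + 13*m + 42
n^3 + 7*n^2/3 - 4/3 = (n - 2/3)*(n + 1)*(n + 2)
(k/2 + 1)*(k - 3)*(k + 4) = k^3/2 + 3*k^2/2 - 5*k - 12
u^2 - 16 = (u - 4)*(u + 4)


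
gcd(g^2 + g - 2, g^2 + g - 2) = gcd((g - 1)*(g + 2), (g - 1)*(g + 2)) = g^2 + g - 2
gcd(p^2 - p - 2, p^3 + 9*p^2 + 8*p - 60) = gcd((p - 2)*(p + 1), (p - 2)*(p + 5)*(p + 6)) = p - 2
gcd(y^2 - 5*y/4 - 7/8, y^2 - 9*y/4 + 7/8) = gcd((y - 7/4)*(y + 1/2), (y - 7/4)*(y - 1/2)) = y - 7/4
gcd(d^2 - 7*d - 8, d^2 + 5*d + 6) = 1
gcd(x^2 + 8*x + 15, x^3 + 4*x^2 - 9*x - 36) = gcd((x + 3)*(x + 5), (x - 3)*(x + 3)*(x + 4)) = x + 3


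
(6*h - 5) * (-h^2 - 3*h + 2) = -6*h^3 - 13*h^2 + 27*h - 10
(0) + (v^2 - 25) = v^2 - 25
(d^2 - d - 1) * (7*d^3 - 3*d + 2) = 7*d^5 - 7*d^4 - 10*d^3 + 5*d^2 + d - 2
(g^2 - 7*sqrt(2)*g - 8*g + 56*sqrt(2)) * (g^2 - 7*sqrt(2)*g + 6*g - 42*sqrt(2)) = g^4 - 14*sqrt(2)*g^3 - 2*g^3 + 28*sqrt(2)*g^2 + 50*g^2 - 196*g + 672*sqrt(2)*g - 4704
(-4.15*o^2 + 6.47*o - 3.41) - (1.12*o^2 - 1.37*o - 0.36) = -5.27*o^2 + 7.84*o - 3.05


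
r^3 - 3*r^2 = r^2*(r - 3)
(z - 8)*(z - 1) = z^2 - 9*z + 8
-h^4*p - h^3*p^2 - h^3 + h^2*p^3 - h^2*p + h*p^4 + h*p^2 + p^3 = (-h + p)*(h + p)^2*(h*p + 1)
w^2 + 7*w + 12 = (w + 3)*(w + 4)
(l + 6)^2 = l^2 + 12*l + 36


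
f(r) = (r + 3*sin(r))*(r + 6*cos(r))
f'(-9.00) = -10.47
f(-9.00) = 148.09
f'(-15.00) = -58.07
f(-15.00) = 331.53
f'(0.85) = 3.45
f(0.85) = 14.93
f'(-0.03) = 23.72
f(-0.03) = -0.72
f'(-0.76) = -3.12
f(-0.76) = -10.15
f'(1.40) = -17.75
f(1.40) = 10.54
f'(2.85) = 2.74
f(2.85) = -10.75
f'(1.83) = -22.63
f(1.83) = 1.38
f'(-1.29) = -27.54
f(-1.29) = -1.56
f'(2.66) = -2.80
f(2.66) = -10.76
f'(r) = (1 - 6*sin(r))*(r + 3*sin(r)) + (r + 6*cos(r))*(3*cos(r) + 1) = -(r + 3*sin(r))*(6*sin(r) - 1) + (r + 6*cos(r))*(3*cos(r) + 1)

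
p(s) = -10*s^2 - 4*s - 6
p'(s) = -20*s - 4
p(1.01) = -20.24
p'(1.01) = -24.20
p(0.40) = -9.20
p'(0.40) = -12.00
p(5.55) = -336.22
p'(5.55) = -115.00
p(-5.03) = -238.89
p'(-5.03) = 96.60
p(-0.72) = -8.30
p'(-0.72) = 10.40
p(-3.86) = -139.56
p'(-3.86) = 73.20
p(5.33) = -311.41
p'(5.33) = -110.60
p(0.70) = -13.70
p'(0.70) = -18.00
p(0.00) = -6.00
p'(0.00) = -4.00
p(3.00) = -108.00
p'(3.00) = -64.00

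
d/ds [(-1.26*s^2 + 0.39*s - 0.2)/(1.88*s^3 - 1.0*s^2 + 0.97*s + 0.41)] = (2.3688*s^4 - 1.4664*s^3 + 0.2958*s^2 - 1.4332*s + 0.3539)/(3.5344*s^6 - 3.76*s^5 + 4.6472*s^4 - 0.3984*s^3 + 0.1209*s^2 + 0.7954*s + 0.1681)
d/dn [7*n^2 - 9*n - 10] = 14*n - 9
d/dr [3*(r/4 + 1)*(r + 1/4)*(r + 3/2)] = 9*r^2/4 + 69*r/8 + 177/32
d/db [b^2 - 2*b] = 2*b - 2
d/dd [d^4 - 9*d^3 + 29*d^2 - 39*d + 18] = 4*d^3 - 27*d^2 + 58*d - 39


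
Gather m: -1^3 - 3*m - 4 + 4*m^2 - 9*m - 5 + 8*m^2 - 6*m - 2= 12*m^2 - 18*m - 12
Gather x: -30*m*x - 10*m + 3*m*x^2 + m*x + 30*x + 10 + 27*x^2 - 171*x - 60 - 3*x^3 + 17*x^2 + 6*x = -10*m - 3*x^3 + x^2*(3*m + 44) + x*(-29*m - 135) - 50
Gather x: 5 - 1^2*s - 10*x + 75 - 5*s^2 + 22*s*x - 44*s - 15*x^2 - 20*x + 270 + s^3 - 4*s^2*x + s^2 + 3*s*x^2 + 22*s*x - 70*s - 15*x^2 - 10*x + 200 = s^3 - 4*s^2 - 115*s + x^2*(3*s - 30) + x*(-4*s^2 + 44*s - 40) + 550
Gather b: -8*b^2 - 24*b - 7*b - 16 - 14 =-8*b^2 - 31*b - 30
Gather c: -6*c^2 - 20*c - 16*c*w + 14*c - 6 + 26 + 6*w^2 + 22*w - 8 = -6*c^2 + c*(-16*w - 6) + 6*w^2 + 22*w + 12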